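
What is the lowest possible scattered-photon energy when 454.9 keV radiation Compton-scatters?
163.6075 keV (at θ = 180°)

The scattered photon has minimum energy when its wavelength is maximum, i.e., when the Compton shift Δλ = λ_C(1 − cos θ) is maximum. This occurs at θ = 180° (backscattering), giving Δλ_max = 2λ_C = 4.8526 pm.

Initial wavelength: λ₀ = hc/E₀ = 2.7255 pm
Maximum final wavelength: λ'_max = λ₀ + 2λ_C = 2.7255 + 4.8526 = 7.5781 pm
Minimum final energy: E'_min = hc/λ'_max = 163.6075 keV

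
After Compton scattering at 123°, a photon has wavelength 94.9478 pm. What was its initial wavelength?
91.2000 pm

From λ' = λ + Δλ, we have λ = λ' - Δλ

First calculate the Compton shift:
Δλ = λ_C(1 - cos θ)
Δλ = 2.4263 × (1 - cos(123°))
Δλ = 2.4263 × 1.5446
Δλ = 3.7478 pm

Initial wavelength:
λ = λ' - Δλ
λ = 94.9478 - 3.7478
λ = 91.2000 pm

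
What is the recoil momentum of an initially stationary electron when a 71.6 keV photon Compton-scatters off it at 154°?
6.6758e-23 kg·m/s

The electron is initially at rest, so by conservation of momentum:
p⃗_e = p⃗₀ − p⃗'  (incident photon momentum minus scattered photon momentum)

Photon momentum magnitudes (p = h/λ = E/c):
λ₀ = hc/E₀ = 17.3162 pm → p₀ = h/λ₀ = 3.8265e-23 kg·m/s
Δλ = λ_C(1 − cos 154°) = 4.6071 pm
λ' = 21.9233 pm → p' = h/λ' = 3.0224e-23 kg·m/s

The scattered photon makes angle θ = 154° with the incident direction, so by the law of cosines:
|p⃗_e|² = p₀² + p'² − 2p₀p'cos θ
|p⃗_e|² = (3.8265e-23)² + (3.0224e-23)² − 2·3.8265e-23·3.0224e-23·cos(154°)
|p⃗_e| = 6.6758e-23 kg·m/s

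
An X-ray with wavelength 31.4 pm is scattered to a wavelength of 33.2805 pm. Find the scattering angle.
77.00°

First find the wavelength shift:
Δλ = λ' - λ = 33.2805 - 31.4 = 1.8805 pm

Using Δλ = λ_C(1 - cos θ), with λ_C = h/(m_e·c) ≈ 2.42631024 pm:
cos θ = 1 - Δλ/λ_C
cos θ = 1 - 1.8805/2.42631024
cos θ = 0.224955

θ = arccos(0.224955)
θ = 77.00°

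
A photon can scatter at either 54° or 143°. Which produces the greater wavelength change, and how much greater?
143° produces the larger shift by a factor of 4.363

Calculate both shifts using Δλ = λ_C(1 - cos θ):

For θ₁ = 54°:
Δλ₁ = 2.4263 × (1 - cos(54°))
Δλ₁ = 2.4263 × 0.4122
Δλ₁ = 1.0002 pm

For θ₂ = 143°:
Δλ₂ = 2.4263 × (1 - cos(143°))
Δλ₂ = 2.4263 × 1.7986
Δλ₂ = 4.3640 pm

The 143° angle produces the larger shift.
Ratio: 4.3640/1.0002 = 4.363

(Intermediate values are shown rounded; full precision is carried through to the final answer.)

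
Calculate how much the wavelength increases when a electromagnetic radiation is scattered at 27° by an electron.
0.2645 pm

Using the Compton scattering formula:
Δλ = λ_C(1 - cos θ)

where λ_C = h/(m_e·c) ≈ 2.4263 pm is the Compton wavelength of an electron.

For θ = 27°:
cos(27°) = 0.8910
1 - cos(27°) = 0.1090

Δλ = 2.4263 × 0.1090
Δλ = 0.2645 pm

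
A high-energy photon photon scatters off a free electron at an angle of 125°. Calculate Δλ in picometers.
3.8180 pm

Using the Compton scattering formula:
Δλ = λ_C(1 - cos θ)

where λ_C = h/(m_e·c) ≈ 2.4263 pm is the Compton wavelength of an electron.

For θ = 125°:
cos(125°) = -0.5736
1 - cos(125°) = 1.5736

Δλ = 2.4263 × 1.5736
Δλ = 3.8180 pm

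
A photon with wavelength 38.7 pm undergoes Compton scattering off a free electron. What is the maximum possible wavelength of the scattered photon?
43.5526 pm (at θ = 180°)

The Compton shift is Δλ = λ_C(1 − cos θ).

Since cos θ ranges from −1 to 1, the factor (1 − cos θ) ranges from 0 to 2; the maximum shift occurs at θ = 180° (backscattering):
Δλ_max = 2λ_C = 2 × 2.4263 pm = 4.8526 pm

Maximum scattered wavelength:
λ'_max = λ₀ + Δλ_max = 38.7 + 4.8526 = 43.5526 pm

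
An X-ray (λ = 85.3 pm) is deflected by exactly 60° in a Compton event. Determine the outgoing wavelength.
86.5132 pm

Using the Compton formula: λ' = λ + λ_C(1 − cos θ)

For θ = 60°, cos θ = 1/2 (exact) = 0.5000, so:
1 − cos 60° = 1 − (1/2) = 0.5000

Δλ = λ_C × 0.5000 = 2.4263 × 0.5000 = 1.2132 pm

λ' = 85.3 + 1.2132 = 86.5132 pm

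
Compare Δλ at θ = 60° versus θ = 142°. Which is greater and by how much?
142° produces the larger shift by a factor of 3.576

Calculate both shifts using Δλ = λ_C(1 - cos θ):

For θ₁ = 60°:
Δλ₁ = 2.4263 × (1 - cos(60°))
Δλ₁ = 2.4263 × 0.5000
Δλ₁ = 1.2132 pm

For θ₂ = 142°:
Δλ₂ = 2.4263 × (1 - cos(142°))
Δλ₂ = 2.4263 × 1.7880
Δλ₂ = 4.3383 pm

The 142° angle produces the larger shift.
Ratio: 4.3383/1.2132 = 3.576

(Intermediate values are shown rounded; full precision is carried through to the final answer.)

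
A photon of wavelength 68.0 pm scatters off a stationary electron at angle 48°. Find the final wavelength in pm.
68.8028 pm

Using the Compton scattering formula:
λ' = λ + Δλ = λ + λ_C(1 - cos θ)

Given:
- Initial wavelength λ = 68.0 pm
- Scattering angle θ = 48°
- Compton wavelength λ_C ≈ 2.4263 pm

Calculate the shift:
Δλ = 2.4263 × (1 - cos(48°))
Δλ = 2.4263 × 0.3309
Δλ = 0.8028 pm

Final wavelength:
λ' = 68.0 + 0.8028 = 68.8028 pm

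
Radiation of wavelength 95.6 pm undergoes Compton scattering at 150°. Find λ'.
100.1276 pm

Using the Compton formula: λ' = λ + λ_C(1 − cos θ)

For θ = 150°, cos θ = -√3/2 (exact) ≈ -0.8660, so:
1 − cos 150° = 1 − (-√3/2) ≈ 1.8660

Δλ = λ_C × 1.8660 = 2.4263 × 1.8660 = 4.5276 pm

λ' = 95.6 + 4.5276 = 100.1276 pm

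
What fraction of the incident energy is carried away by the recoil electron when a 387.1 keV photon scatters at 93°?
0.4436 (or 44.36%)

Calculate initial and final photon energies:

Initial: E₀ = 387.1 keV → λ₀ = 3.2029 pm
Compton shift: Δλ = 2.5533 pm
Final wavelength: λ' = 5.7562 pm
Final energy: E' = 215.3927 keV

Fractional energy loss:
(E₀ - E')/E₀ = (387.1000 - 215.3927)/387.1000
= 171.7073/387.1000
= 0.4436
= 44.36%

(Intermediate values are shown rounded; full precision is carried through to the final answer.)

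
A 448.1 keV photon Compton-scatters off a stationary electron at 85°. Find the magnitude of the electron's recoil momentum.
2.6361e-22 kg·m/s

The electron is initially at rest, so by conservation of momentum:
p⃗_e = p⃗₀ − p⃗'  (incident photon momentum minus scattered photon momentum)

Photon momentum magnitudes (p = h/λ = E/c):
λ₀ = hc/E₀ = 2.7669 pm → p₀ = h/λ₀ = 2.3948e-22 kg·m/s
Δλ = λ_C(1 − cos 85°) = 2.2148 pm
λ' = 4.9817 pm → p' = h/λ' = 1.3301e-22 kg·m/s

The scattered photon makes angle θ = 85° with the incident direction, so by the law of cosines:
|p⃗_e|² = p₀² + p'² − 2p₀p'cos θ
|p⃗_e|² = (2.3948e-22)² + (1.3301e-22)² − 2·2.3948e-22·1.3301e-22·cos(85°)
|p⃗_e| = 2.6361e-22 kg·m/s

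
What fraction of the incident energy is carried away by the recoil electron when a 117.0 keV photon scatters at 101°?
0.2142 (or 21.42%)

Calculate initial and final photon energies:

Initial: E₀ = 117.0 keV → λ₀ = 10.5969 pm
Compton shift: Δλ = 2.8893 pm
Final wavelength: λ' = 13.4862 pm
Final energy: E' = 91.9340 keV

Fractional energy loss:
(E₀ - E')/E₀ = (117.0000 - 91.9340)/117.0000
= 25.0660/117.0000
= 0.2142
= 21.42%

(Intermediate values are shown rounded; full precision is carried through to the final answer.)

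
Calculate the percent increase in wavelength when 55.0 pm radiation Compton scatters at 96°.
4.8726%

Calculate the Compton shift:
Δλ = λ_C(1 - cos(96°))
Δλ = 2.4263 × (1 - cos(96°))
Δλ = 2.4263 × 1.1045
Δλ = 2.6799 pm

Percentage change:
(Δλ/λ₀) × 100 = (2.6799/55.0) × 100
= 4.8726%

(Intermediate values are shown rounded; full precision is carried through to the final answer.)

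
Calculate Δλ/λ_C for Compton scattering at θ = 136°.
1.7193 λ_C

The Compton shift formula is:
Δλ = λ_C(1 - cos θ)

Dividing both sides by λ_C:
Δλ/λ_C = 1 - cos θ

For θ = 136°:
Δλ/λ_C = 1 - cos(136°)
Δλ/λ_C = 1 - -0.7193
Δλ/λ_C = 1.7193

This means the shift is 1.7193 × λ_C = 4.1717 pm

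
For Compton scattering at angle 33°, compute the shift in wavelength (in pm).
0.3914 pm

Using the Compton scattering formula:
Δλ = λ_C(1 - cos θ)

where λ_C = h/(m_e·c) ≈ 2.4263 pm is the Compton wavelength of an electron.

For θ = 33°:
cos(33°) = 0.8387
1 - cos(33°) = 0.1613

Δλ = 2.4263 × 0.1613
Δλ = 0.3914 pm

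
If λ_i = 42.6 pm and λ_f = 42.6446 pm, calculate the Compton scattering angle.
11.00°

First find the wavelength shift:
Δλ = λ' - λ = 42.6446 - 42.6 = 0.0446 pm

Using Δλ = λ_C(1 - cos θ), with λ_C = h/(m_e·c) ≈ 2.42631024 pm:
cos θ = 1 - Δλ/λ_C
cos θ = 1 - 0.0446/2.42631024
cos θ = 0.981618

θ = arccos(0.981618)
θ = 11.00°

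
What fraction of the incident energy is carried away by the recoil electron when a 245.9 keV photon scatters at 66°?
0.2221 (or 22.21%)

Calculate initial and final photon energies:

Initial: E₀ = 245.9 keV → λ₀ = 5.0421 pm
Compton shift: Δλ = 1.4394 pm
Final wavelength: λ' = 6.4815 pm
Final energy: E' = 191.2894 keV

Fractional energy loss:
(E₀ - E')/E₀ = (245.9000 - 191.2894)/245.9000
= 54.6106/245.9000
= 0.2221
= 22.21%

(Intermediate values are shown rounded; full precision is carried through to the final answer.)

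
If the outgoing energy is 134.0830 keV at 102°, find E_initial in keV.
196.3000 keV

Convert final energy to wavelength (hc ≈ 1239.842 keV·pm):
λ' = hc/E' = 1239.842 / 134.0830 = 9.2468 pm

Calculate the Compton shift:
Δλ = λ_C(1 - cos(102°))
Δλ = 2.4263 × (1 - cos(102°))
Δλ = 2.9308 pm

Initial wavelength:
λ = λ' - Δλ = 9.2468 - 2.9308 = 6.3161 pm

Initial energy:
E = hc/λ = 1239.842 / 6.3161 = 196.3000 keV

(Intermediate values are shown rounded; full precision is carried through to the final answer.)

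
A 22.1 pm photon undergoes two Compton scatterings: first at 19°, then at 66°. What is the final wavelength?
23.6716 pm

Apply Compton shift twice:

First scattering at θ₁ = 19°:
Δλ₁ = λ_C(1 - cos(19°))
Δλ₁ = 2.4263 × 0.0545
Δλ₁ = 0.1322 pm

After first scattering:
λ₁ = 22.1 + 0.1322 = 22.2322 pm

Second scattering at θ₂ = 66°:
Δλ₂ = λ_C(1 - cos(66°))
Δλ₂ = 2.4263 × 0.5933
Δλ₂ = 1.4394 pm

Final wavelength:
λ₂ = 22.2322 + 1.4394 = 23.6716 pm

Total shift: Δλ_total = 0.1322 + 1.4394 = 1.5716 pm

(Intermediate values are shown rounded; full precision is carried through to the final answer.)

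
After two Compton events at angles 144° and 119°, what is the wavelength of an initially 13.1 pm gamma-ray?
21.0918 pm

Apply Compton shift twice:

First scattering at θ₁ = 144°:
Δλ₁ = λ_C(1 - cos(144°))
Δλ₁ = 2.4263 × 1.8090
Δλ₁ = 4.3892 pm

After first scattering:
λ₁ = 13.1 + 4.3892 = 17.4892 pm

Second scattering at θ₂ = 119°:
Δλ₂ = λ_C(1 - cos(119°))
Δλ₂ = 2.4263 × 1.4848
Δλ₂ = 3.6026 pm

Final wavelength:
λ₂ = 17.4892 + 3.6026 = 21.0918 pm

Total shift: Δλ_total = 4.3892 + 3.6026 = 7.9918 pm

(Intermediate values are shown rounded; full precision is carried through to the final answer.)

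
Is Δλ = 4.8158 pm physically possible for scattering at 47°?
No, inconsistent

Calculate the expected shift for θ = 47°:

Δλ_expected = λ_C(1 - cos(47°))
Δλ_expected = 2.4263 × (1 - cos(47°))
Δλ_expected = 2.4263 × 0.3180
Δλ_expected = 0.7716 pm

Given shift: 4.8158 pm
Expected shift: 0.7716 pm
Difference: 4.0442 pm

The values do not match. The given shift corresponds to θ ≈ 170.0°, not 47°.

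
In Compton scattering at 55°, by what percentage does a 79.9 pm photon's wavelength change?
1.2949%

Calculate the Compton shift:
Δλ = λ_C(1 - cos(55°))
Δλ = 2.4263 × (1 - cos(55°))
Δλ = 2.4263 × 0.4264
Δλ = 1.0346 pm

Percentage change:
(Δλ/λ₀) × 100 = (1.0346/79.9) × 100
= 1.2949%

(Intermediate values are shown rounded; full precision is carried through to the final answer.)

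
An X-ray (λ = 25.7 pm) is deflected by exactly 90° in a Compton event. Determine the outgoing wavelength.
28.1263 pm

Using the Compton formula: λ' = λ + λ_C(1 − cos θ)

For θ = 90°, cos θ = 0 (exact) = 0.0000, so:
1 − cos 90° = 1 − (0) = 1.0000

Δλ = λ_C × 1.0000 = 2.4263 × 1.0000 = 2.4263 pm

λ' = 25.7 + 2.4263 = 28.1263 pm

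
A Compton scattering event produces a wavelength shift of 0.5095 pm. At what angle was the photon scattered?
37.81°

From the Compton formula Δλ = λ_C(1 - cos θ), we can solve for θ:

cos θ = 1 - Δλ/λ_C

Given:
- Δλ = 0.5095 pm
- λ_C = h/(m_e·c) ≈ 2.42631024 pm

cos θ = 1 - 0.5095/2.42631024
cos θ = 1 - 0.209990
cos θ = 0.790010

θ = arccos(0.790010)
θ = 37.81°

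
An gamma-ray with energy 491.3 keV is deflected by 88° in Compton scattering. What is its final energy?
254.8374 keV

First convert energy to wavelength:
λ = hc/E, with hc ≈ 1239.842 keV·pm (i.e. 1239.842 eV·nm)

For E = 491.3 keV = 491300 eV:
λ = 1239.842 keV·pm / 491.3 keV
λ = 2.5236 pm

Calculate the Compton shift:
Δλ = λ_C(1 - cos(88°)) = 2.4263 × 0.9651
Δλ = 2.3416 pm

Final wavelength:
λ' = 2.5236 + 2.3416 = 4.8652 pm

Final energy:
E' = hc/λ' = 1239.842 / 4.8652 = 254.8374 keV

(Intermediate values are shown rounded; full precision is carried through to the final answer.)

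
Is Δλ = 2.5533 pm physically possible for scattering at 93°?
Yes, consistent

Calculate the expected shift for θ = 93°:

Δλ_expected = λ_C(1 - cos(93°))
Δλ_expected = 2.4263 × (1 - cos(93°))
Δλ_expected = 2.4263 × 1.0523
Δλ_expected = 2.5533 pm

Given shift: 2.5533 pm
Expected shift: 2.5533 pm
Difference: 0.0000 pm

The values match. This is consistent with Compton scattering at the stated angle.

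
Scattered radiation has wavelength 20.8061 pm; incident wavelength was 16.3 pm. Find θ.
149.00°

First find the wavelength shift:
Δλ = λ' - λ = 20.8061 - 16.3 = 4.5061 pm

Using Δλ = λ_C(1 - cos θ), with λ_C = h/(m_e·c) ≈ 2.42631024 pm:
cos θ = 1 - Δλ/λ_C
cos θ = 1 - 4.5061/2.42631024
cos θ = -0.857182

θ = arccos(-0.857182)
θ = 149.00°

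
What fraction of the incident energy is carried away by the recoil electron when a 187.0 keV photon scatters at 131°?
0.3773 (or 37.73%)

Calculate initial and final photon energies:

Initial: E₀ = 187.0 keV → λ₀ = 6.6302 pm
Compton shift: Δλ = 4.0181 pm
Final wavelength: λ' = 10.6483 pm
Final energy: E' = 116.4358 keV

Fractional energy loss:
(E₀ - E')/E₀ = (187.0000 - 116.4358)/187.0000
= 70.5642/187.0000
= 0.3773
= 37.73%

(Intermediate values are shown rounded; full precision is carried through to the final answer.)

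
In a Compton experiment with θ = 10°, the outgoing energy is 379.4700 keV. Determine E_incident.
383.8000 keV

Convert final energy to wavelength (hc ≈ 1239.842 keV·pm):
λ' = hc/E' = 1239.842 / 379.4700 = 3.2673 pm

Calculate the Compton shift:
Δλ = λ_C(1 - cos(10°))
Δλ = 2.4263 × (1 - cos(10°))
Δλ = 0.0369 pm

Initial wavelength:
λ = λ' - Δλ = 3.2673 - 0.0369 = 3.2304 pm

Initial energy:
E = hc/λ = 1239.842 / 3.2304 = 383.8000 keV

(Intermediate values are shown rounded; full precision is carried through to the final answer.)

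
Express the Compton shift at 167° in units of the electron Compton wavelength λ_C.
1.9744 λ_C

The Compton shift formula is:
Δλ = λ_C(1 - cos θ)

Dividing both sides by λ_C:
Δλ/λ_C = 1 - cos θ

For θ = 167°:
Δλ/λ_C = 1 - cos(167°)
Δλ/λ_C = 1 - -0.9744
Δλ/λ_C = 1.9744

This means the shift is 1.9744 × λ_C = 4.7904 pm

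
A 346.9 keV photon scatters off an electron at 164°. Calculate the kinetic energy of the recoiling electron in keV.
198.1075 keV

By energy conservation: K_e = E_initial - E_final

First find the scattered photon energy:
Initial wavelength: λ = hc/E = 3.5741 pm
Compton shift: Δλ = λ_C(1 - cos(164°)) = 4.7586 pm
Final wavelength: λ' = 3.5741 + 4.7586 = 8.3327 pm
Final photon energy: E' = hc/λ' = 148.7925 keV

Electron kinetic energy:
K_e = E - E' = 346.9000 - 148.7925 = 198.1075 keV

(Intermediate values are shown rounded; full precision is carried through to the final answer.)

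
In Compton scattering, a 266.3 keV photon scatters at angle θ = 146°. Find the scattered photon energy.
136.3419 keV

First convert energy to wavelength:
λ = hc/E, with hc ≈ 1239.842 keV·pm (i.e. 1239.842 eV·nm)

For E = 266.3 keV = 266300 eV:
λ = 1239.842 keV·pm / 266.3 keV
λ = 4.6558 pm

Calculate the Compton shift:
Δλ = λ_C(1 - cos(146°)) = 2.4263 × 1.8290
Δλ = 4.4378 pm

Final wavelength:
λ' = 4.6558 + 4.4378 = 9.0936 pm

Final energy:
E' = hc/λ' = 1239.842 / 9.0936 = 136.3419 keV

(Intermediate values are shown rounded; full precision is carried through to the final answer.)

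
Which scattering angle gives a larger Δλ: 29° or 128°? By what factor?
128° produces the larger shift by a factor of 12.886

Calculate both shifts using Δλ = λ_C(1 - cos θ):

For θ₁ = 29°:
Δλ₁ = 2.4263 × (1 - cos(29°))
Δλ₁ = 2.4263 × 0.1254
Δλ₁ = 0.3042 pm

For θ₂ = 128°:
Δλ₂ = 2.4263 × (1 - cos(128°))
Δλ₂ = 2.4263 × 1.6157
Δλ₂ = 3.9201 pm

The 128° angle produces the larger shift.
Ratio: 3.9201/0.3042 = 12.886

(Intermediate values are shown rounded; full precision is carried through to the final answer.)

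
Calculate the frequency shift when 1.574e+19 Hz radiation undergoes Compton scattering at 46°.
5.893e+17 Hz (decrease)

Convert frequency to wavelength (c = 299792458 m/s):
λ₀ = c/f₀ = 299792458/1.574e+19 = 1.9046535e-11 m = 19.0465 pm

Calculate Compton shift:
Δλ = λ_C(1 - cos(46°)) = 0.7409 pm

Final wavelength:
λ' = λ₀ + Δλ = 19.0465 + 0.7409 = 19.7874 pm

Final frequency:
f' = c/λ' = 299792458/1.9787388e-11 = 1.5150684e+19 Hz

Frequency shift (decrease):
Δf = f₀ - f' = 1.574e+19 - 1.5150684e+19 = 5.893e+17 Hz

(Intermediate values are shown rounded; full precision is carried through to the final answer.)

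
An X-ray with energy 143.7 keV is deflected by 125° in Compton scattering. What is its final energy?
99.6179 keV

First convert energy to wavelength:
λ = hc/E, with hc ≈ 1239.842 keV·pm (i.e. 1239.842 eV·nm)

For E = 143.7 keV = 143700 eV:
λ = 1239.842 keV·pm / 143.7 keV
λ = 8.6280 pm

Calculate the Compton shift:
Δλ = λ_C(1 - cos(125°)) = 2.4263 × 1.5736
Δλ = 3.8180 pm

Final wavelength:
λ' = 8.6280 + 3.8180 = 12.4460 pm

Final energy:
E' = hc/λ' = 1239.842 / 12.4460 = 99.6179 keV

(Intermediate values are shown rounded; full precision is carried through to the final answer.)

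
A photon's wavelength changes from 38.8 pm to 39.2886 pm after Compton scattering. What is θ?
37.00°

First find the wavelength shift:
Δλ = λ' - λ = 39.2886 - 38.8 = 0.4886 pm

Using Δλ = λ_C(1 - cos θ), with λ_C = h/(m_e·c) ≈ 2.42631024 pm:
cos θ = 1 - Δλ/λ_C
cos θ = 1 - 0.4886/2.42631024
cos θ = 0.798624

θ = arccos(0.798624)
θ = 37.00°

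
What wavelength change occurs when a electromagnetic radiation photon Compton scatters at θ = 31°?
0.3466 pm

Using the Compton scattering formula:
Δλ = λ_C(1 - cos θ)

where λ_C = h/(m_e·c) ≈ 2.4263 pm is the Compton wavelength of an electron.

For θ = 31°:
cos(31°) = 0.8572
1 - cos(31°) = 0.1428

Δλ = 2.4263 × 0.1428
Δλ = 0.3466 pm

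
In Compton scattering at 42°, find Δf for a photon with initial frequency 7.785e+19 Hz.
1.084e+19 Hz (decrease)

Convert frequency to wavelength (c = 299792458 m/s):
λ₀ = c/f₀ = 299792458/7.785e+19 = 3.8508986e-12 m = 3.8509 pm

Calculate Compton shift:
Δλ = λ_C(1 - cos(42°)) = 0.6232 pm

Final wavelength:
λ' = λ₀ + Δλ = 3.8509 + 0.6232 = 4.4741 pm

Final frequency:
f' = c/λ' = 299792458/4.4741090e-12 = 6.7006070e+19 Hz

Frequency shift (decrease):
Δf = f₀ - f' = 7.785e+19 - 6.7006070e+19 = 1.084e+19 Hz

(Intermediate values are shown rounded; full precision is carried through to the final answer.)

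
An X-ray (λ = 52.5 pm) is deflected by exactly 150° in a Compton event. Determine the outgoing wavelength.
57.0276 pm

Using the Compton formula: λ' = λ + λ_C(1 − cos θ)

For θ = 150°, cos θ = -√3/2 (exact) ≈ -0.8660, so:
1 − cos 150° = 1 − (-√3/2) ≈ 1.8660

Δλ = λ_C × 1.8660 = 2.4263 × 1.8660 = 4.5276 pm

λ' = 52.5 + 4.5276 = 57.0276 pm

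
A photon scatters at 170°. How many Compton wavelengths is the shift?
1.9848 λ_C

The Compton shift formula is:
Δλ = λ_C(1 - cos θ)

Dividing both sides by λ_C:
Δλ/λ_C = 1 - cos θ

For θ = 170°:
Δλ/λ_C = 1 - cos(170°)
Δλ/λ_C = 1 - -0.9848
Δλ/λ_C = 1.9848

This means the shift is 1.9848 × λ_C = 4.8158 pm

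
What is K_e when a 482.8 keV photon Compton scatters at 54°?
135.3287 keV

By energy conservation: K_e = E_initial - E_final

First find the scattered photon energy:
Initial wavelength: λ = hc/E = 2.5680 pm
Compton shift: Δλ = λ_C(1 - cos(54°)) = 1.0002 pm
Final wavelength: λ' = 2.5680 + 1.0002 = 3.5682 pm
Final photon energy: E' = hc/λ' = 347.4713 keV

Electron kinetic energy:
K_e = E - E' = 482.8000 - 347.4713 = 135.3287 keV

(Intermediate values are shown rounded; full precision is carried through to the final answer.)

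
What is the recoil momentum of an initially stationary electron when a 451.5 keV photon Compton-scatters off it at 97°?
2.8290e-22 kg·m/s

The electron is initially at rest, so by conservation of momentum:
p⃗_e = p⃗₀ − p⃗'  (incident photon momentum minus scattered photon momentum)

Photon momentum magnitudes (p = h/λ = E/c):
λ₀ = hc/E₀ = 2.7461 pm → p₀ = h/λ₀ = 2.4129e-22 kg·m/s
Δλ = λ_C(1 − cos 97°) = 2.7220 pm
λ' = 5.4681 pm → p' = h/λ' = 1.2118e-22 kg·m/s

The scattered photon makes angle θ = 97° with the incident direction, so by the law of cosines:
|p⃗_e|² = p₀² + p'² − 2p₀p'cos θ
|p⃗_e|² = (2.4129e-22)² + (1.2118e-22)² − 2·2.4129e-22·1.2118e-22·cos(97°)
|p⃗_e| = 2.8290e-22 kg·m/s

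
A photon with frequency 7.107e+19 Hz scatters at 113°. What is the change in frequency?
3.159e+19 Hz (decrease)

Convert frequency to wavelength (c = 299792458 m/s):
λ₀ = c/f₀ = 299792458/7.107e+19 = 4.2182701e-12 m = 4.2183 pm

Calculate Compton shift:
Δλ = λ_C(1 - cos(113°)) = 3.3743 pm

Final wavelength:
λ' = λ₀ + Δλ = 4.2183 + 3.3743 = 7.5926 pm

Final frequency:
f' = c/λ' = 299792458/7.5926153e-12 = 3.9484742e+19 Hz

Frequency shift (decrease):
Δf = f₀ - f' = 7.107e+19 - 3.9484742e+19 = 3.159e+19 Hz

(Intermediate values are shown rounded; full precision is carried through to the final answer.)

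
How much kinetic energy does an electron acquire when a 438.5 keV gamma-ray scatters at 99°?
218.4096 keV

By energy conservation: K_e = E_initial - E_final

First find the scattered photon energy:
Initial wavelength: λ = hc/E = 2.8275 pm
Compton shift: Δλ = λ_C(1 - cos(99°)) = 2.8059 pm
Final wavelength: λ' = 2.8275 + 2.8059 = 5.6333 pm
Final photon energy: E' = hc/λ' = 220.0904 keV

Electron kinetic energy:
K_e = E - E' = 438.5000 - 220.0904 = 218.4096 keV

(Intermediate values are shown rounded; full precision is carried through to the final answer.)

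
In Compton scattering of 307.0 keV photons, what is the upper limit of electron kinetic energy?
167.5539 keV

Maximum energy transfer occurs at θ = 180° (backscattering).

Initial photon: E₀ = 307.0 keV → λ₀ = 4.0386 pm

Maximum Compton shift (at 180°):
Δλ_max = 2λ_C = 2 × 2.4263 = 4.8526 pm

Final wavelength:
λ' = 4.0386 + 4.8526 = 8.8912 pm

Minimum photon energy (maximum energy to electron):
E'_min = hc/λ' = 139.4461 keV

Maximum electron kinetic energy:
K_max = E₀ - E'_min = 307.0000 - 139.4461 = 167.5539 keV

(Intermediate values are shown rounded; full precision is carried through to the final answer.)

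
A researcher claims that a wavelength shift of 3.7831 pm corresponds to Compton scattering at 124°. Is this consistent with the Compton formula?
Yes, consistent

Calculate the expected shift for θ = 124°:

Δλ_expected = λ_C(1 - cos(124°))
Δλ_expected = 2.4263 × (1 - cos(124°))
Δλ_expected = 2.4263 × 1.5592
Δλ_expected = 3.7831 pm

Given shift: 3.7831 pm
Expected shift: 3.7831 pm
Difference: 0.0000 pm

The values match. This is consistent with Compton scattering at the stated angle.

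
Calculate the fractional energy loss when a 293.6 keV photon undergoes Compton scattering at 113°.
0.4442 (or 44.42%)

Calculate initial and final photon energies:

Initial: E₀ = 293.6 keV → λ₀ = 4.2229 pm
Compton shift: Δλ = 3.3743 pm
Final wavelength: λ' = 7.5972 pm
Final energy: E' = 163.1964 keV

Fractional energy loss:
(E₀ - E')/E₀ = (293.6000 - 163.1964)/293.6000
= 130.4036/293.6000
= 0.4442
= 44.42%

(Intermediate values are shown rounded; full precision is carried through to the final answer.)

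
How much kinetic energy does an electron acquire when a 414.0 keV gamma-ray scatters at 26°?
31.3734 keV

By energy conservation: K_e = E_initial - E_final

First find the scattered photon energy:
Initial wavelength: λ = hc/E = 2.9948 pm
Compton shift: Δλ = λ_C(1 - cos(26°)) = 0.2456 pm
Final wavelength: λ' = 2.9948 + 0.2456 = 3.2403 pm
Final photon energy: E' = hc/λ' = 382.6266 keV

Electron kinetic energy:
K_e = E - E' = 414.0000 - 382.6266 = 31.3734 keV

(Intermediate values are shown rounded; full precision is carried through to the final answer.)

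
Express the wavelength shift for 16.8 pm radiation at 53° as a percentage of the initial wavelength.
5.7507%

Calculate the Compton shift:
Δλ = λ_C(1 - cos(53°))
Δλ = 2.4263 × (1 - cos(53°))
Δλ = 2.4263 × 0.3982
Δλ = 0.9661 pm

Percentage change:
(Δλ/λ₀) × 100 = (0.9661/16.8) × 100
= 5.7507%

(Intermediate values are shown rounded; full precision is carried through to the final answer.)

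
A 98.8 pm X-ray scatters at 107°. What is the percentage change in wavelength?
3.1738%

Calculate the Compton shift:
Δλ = λ_C(1 - cos(107°))
Δλ = 2.4263 × (1 - cos(107°))
Δλ = 2.4263 × 1.2924
Δλ = 3.1357 pm

Percentage change:
(Δλ/λ₀) × 100 = (3.1357/98.8) × 100
= 3.1738%

(Intermediate values are shown rounded; full precision is carried through to the final answer.)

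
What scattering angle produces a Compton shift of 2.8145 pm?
99.21°

From the Compton formula Δλ = λ_C(1 - cos θ), we can solve for θ:

cos θ = 1 - Δλ/λ_C

Given:
- Δλ = 2.8145 pm
- λ_C = h/(m_e·c) ≈ 2.42631024 pm

cos θ = 1 - 2.8145/2.42631024
cos θ = 1 - 1.159992
cos θ = -0.159992

θ = arccos(-0.159992)
θ = 99.21°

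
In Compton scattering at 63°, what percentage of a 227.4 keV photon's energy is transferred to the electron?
0.1955 (or 19.55%)

Calculate initial and final photon energies:

Initial: E₀ = 227.4 keV → λ₀ = 5.4523 pm
Compton shift: Δλ = 1.3248 pm
Final wavelength: λ' = 6.7770 pm
Final energy: E' = 182.9474 keV

Fractional energy loss:
(E₀ - E')/E₀ = (227.4000 - 182.9474)/227.4000
= 44.4526/227.4000
= 0.1955
= 19.55%

(Intermediate values are shown rounded; full precision is carried through to the final answer.)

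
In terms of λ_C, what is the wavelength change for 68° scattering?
0.6254 λ_C

The Compton shift formula is:
Δλ = λ_C(1 - cos θ)

Dividing both sides by λ_C:
Δλ/λ_C = 1 - cos θ

For θ = 68°:
Δλ/λ_C = 1 - cos(68°)
Δλ/λ_C = 1 - 0.3746
Δλ/λ_C = 0.6254

This means the shift is 0.6254 × λ_C = 1.5174 pm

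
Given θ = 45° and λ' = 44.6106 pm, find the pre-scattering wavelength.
43.9000 pm

From λ' = λ + Δλ, we have λ = λ' - Δλ

First calculate the Compton shift:
Δλ = λ_C(1 - cos θ)
Δλ = 2.4263 × (1 - cos(45°))
Δλ = 2.4263 × 0.2929
Δλ = 0.7106 pm

Initial wavelength:
λ = λ' - Δλ
λ = 44.6106 - 0.7106
λ = 43.9000 pm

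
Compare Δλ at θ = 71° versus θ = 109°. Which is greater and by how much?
109° produces the larger shift by a factor of 1.965

Calculate both shifts using Δλ = λ_C(1 - cos θ):

For θ₁ = 71°:
Δλ₁ = 2.4263 × (1 - cos(71°))
Δλ₁ = 2.4263 × 0.6744
Δλ₁ = 1.6364 pm

For θ₂ = 109°:
Δλ₂ = 2.4263 × (1 - cos(109°))
Δλ₂ = 2.4263 × 1.3256
Δλ₂ = 3.2162 pm

The 109° angle produces the larger shift.
Ratio: 3.2162/1.6364 = 1.965

(Intermediate values are shown rounded; full precision is carried through to the final answer.)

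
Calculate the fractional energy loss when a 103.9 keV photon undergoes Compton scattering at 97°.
0.1857 (or 18.57%)

Calculate initial and final photon energies:

Initial: E₀ = 103.9 keV → λ₀ = 11.9330 pm
Compton shift: Δλ = 2.7220 pm
Final wavelength: λ' = 14.6550 pm
Final energy: E' = 84.6018 keV

Fractional energy loss:
(E₀ - E')/E₀ = (103.9000 - 84.6018)/103.9000
= 19.2982/103.9000
= 0.1857
= 18.57%

(Intermediate values are shown rounded; full precision is carried through to the final answer.)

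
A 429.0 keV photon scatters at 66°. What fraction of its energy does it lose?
0.3325 (or 33.25%)

Calculate initial and final photon energies:

Initial: E₀ = 429.0 keV → λ₀ = 2.8901 pm
Compton shift: Δλ = 1.4394 pm
Final wavelength: λ' = 4.3295 pm
Final energy: E' = 286.3697 keV

Fractional energy loss:
(E₀ - E')/E₀ = (429.0000 - 286.3697)/429.0000
= 142.6303/429.0000
= 0.3325
= 33.25%

(Intermediate values are shown rounded; full precision is carried through to the final answer.)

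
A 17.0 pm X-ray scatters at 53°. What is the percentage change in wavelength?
5.6831%

Calculate the Compton shift:
Δλ = λ_C(1 - cos(53°))
Δλ = 2.4263 × (1 - cos(53°))
Δλ = 2.4263 × 0.3982
Δλ = 0.9661 pm

Percentage change:
(Δλ/λ₀) × 100 = (0.9661/17.0) × 100
= 5.6831%

(Intermediate values are shown rounded; full precision is carried through to the final answer.)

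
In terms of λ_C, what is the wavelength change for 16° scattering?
0.0387 λ_C

The Compton shift formula is:
Δλ = λ_C(1 - cos θ)

Dividing both sides by λ_C:
Δλ/λ_C = 1 - cos θ

For θ = 16°:
Δλ/λ_C = 1 - cos(16°)
Δλ/λ_C = 1 - 0.9613
Δλ/λ_C = 0.0387

This means the shift is 0.0387 × λ_C = 0.0940 pm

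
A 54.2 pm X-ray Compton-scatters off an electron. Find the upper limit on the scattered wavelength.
59.0526 pm (at θ = 180°)

The Compton shift is Δλ = λ_C(1 − cos θ).

Since cos θ ranges from −1 to 1, the factor (1 − cos θ) ranges from 0 to 2; the maximum shift occurs at θ = 180° (backscattering):
Δλ_max = 2λ_C = 2 × 2.4263 pm = 4.8526 pm

Maximum scattered wavelength:
λ'_max = λ₀ + Δλ_max = 54.2 + 4.8526 = 59.0526 pm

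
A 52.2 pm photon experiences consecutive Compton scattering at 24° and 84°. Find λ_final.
54.5825 pm

Apply Compton shift twice:

First scattering at θ₁ = 24°:
Δλ₁ = λ_C(1 - cos(24°))
Δλ₁ = 2.4263 × 0.0865
Δλ₁ = 0.2098 pm

After first scattering:
λ₁ = 52.2 + 0.2098 = 52.4098 pm

Second scattering at θ₂ = 84°:
Δλ₂ = λ_C(1 - cos(84°))
Δλ₂ = 2.4263 × 0.8955
Δλ₂ = 2.1727 pm

Final wavelength:
λ₂ = 52.4098 + 2.1727 = 54.5825 pm

Total shift: Δλ_total = 0.2098 + 2.1727 = 2.3825 pm

(Intermediate values are shown rounded; full precision is carried through to the final answer.)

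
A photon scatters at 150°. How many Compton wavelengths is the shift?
1.8660 λ_C

The Compton shift formula is:
Δλ = λ_C(1 - cos θ)

Dividing both sides by λ_C:
Δλ/λ_C = 1 - cos θ

For θ = 150°:
Δλ/λ_C = 1 - cos(150°)
Δλ/λ_C = 1 - -0.8660
Δλ/λ_C = 1.8660

This means the shift is 1.8660 × λ_C = 4.5276 pm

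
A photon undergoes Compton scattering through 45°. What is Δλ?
0.7106 pm

Using the Compton scattering formula:
Δλ = λ_C(1 - cos θ)

where λ_C = h/(m_e·c) ≈ 2.4263 pm is the Compton wavelength of an electron.

For θ = 45°:
cos(45°) = 0.7071
1 - cos(45°) = 0.2929

Δλ = 2.4263 × 0.2929
Δλ = 0.7106 pm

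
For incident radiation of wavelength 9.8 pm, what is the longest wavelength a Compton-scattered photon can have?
14.6526 pm (at θ = 180°)

The Compton shift is Δλ = λ_C(1 − cos θ).

Since cos θ ranges from −1 to 1, the factor (1 − cos θ) ranges from 0 to 2; the maximum shift occurs at θ = 180° (backscattering):
Δλ_max = 2λ_C = 2 × 2.4263 pm = 4.8526 pm

Maximum scattered wavelength:
λ'_max = λ₀ + Δλ_max = 9.8 + 4.8526 = 14.6526 pm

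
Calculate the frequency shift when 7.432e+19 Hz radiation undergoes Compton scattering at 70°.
2.107e+19 Hz (decrease)

Convert frequency to wavelength (c = 299792458 m/s):
λ₀ = c/f₀ = 299792458/7.432e+19 = 4.0338059e-12 m = 4.0338 pm

Calculate Compton shift:
Δλ = λ_C(1 - cos(70°)) = 1.5965 pm

Final wavelength:
λ' = λ₀ + Δλ = 4.0338 + 1.5965 = 5.6303 pm

Final frequency:
f' = c/λ' = 299792458/5.6302692e-12 = 5.3246558e+19 Hz

Frequency shift (decrease):
Δf = f₀ - f' = 7.432e+19 - 5.3246558e+19 = 2.107e+19 Hz

(Intermediate values are shown rounded; full precision is carried through to the final answer.)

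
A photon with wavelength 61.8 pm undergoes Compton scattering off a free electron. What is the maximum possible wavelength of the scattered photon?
66.6526 pm (at θ = 180°)

The Compton shift is Δλ = λ_C(1 − cos θ).

Since cos θ ranges from −1 to 1, the factor (1 − cos θ) ranges from 0 to 2; the maximum shift occurs at θ = 180° (backscattering):
Δλ_max = 2λ_C = 2 × 2.4263 pm = 4.8526 pm

Maximum scattered wavelength:
λ'_max = λ₀ + Δλ_max = 61.8 + 4.8526 = 66.6526 pm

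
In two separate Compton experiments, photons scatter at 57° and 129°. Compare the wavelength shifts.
129° produces the larger shift by a factor of 3.578

Calculate both shifts using Δλ = λ_C(1 - cos θ):

For θ₁ = 57°:
Δλ₁ = 2.4263 × (1 - cos(57°))
Δλ₁ = 2.4263 × 0.4554
Δλ₁ = 1.1048 pm

For θ₂ = 129°:
Δλ₂ = 2.4263 × (1 - cos(129°))
Δλ₂ = 2.4263 × 1.6293
Δλ₂ = 3.9532 pm

The 129° angle produces the larger shift.
Ratio: 3.9532/1.1048 = 3.578

(Intermediate values are shown rounded; full precision is carried through to the final answer.)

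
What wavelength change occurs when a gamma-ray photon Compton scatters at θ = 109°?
3.2162 pm

Using the Compton scattering formula:
Δλ = λ_C(1 - cos θ)

where λ_C = h/(m_e·c) ≈ 2.4263 pm is the Compton wavelength of an electron.

For θ = 109°:
cos(109°) = -0.3256
1 - cos(109°) = 1.3256

Δλ = 2.4263 × 1.3256
Δλ = 3.2162 pm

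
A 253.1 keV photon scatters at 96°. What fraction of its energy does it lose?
0.3536 (or 35.36%)

Calculate initial and final photon energies:

Initial: E₀ = 253.1 keV → λ₀ = 4.8986 pm
Compton shift: Δλ = 2.6799 pm
Final wavelength: λ' = 7.5786 pm
Final energy: E' = 163.5988 keV

Fractional energy loss:
(E₀ - E')/E₀ = (253.1000 - 163.5988)/253.1000
= 89.5012/253.1000
= 0.3536
= 35.36%

(Intermediate values are shown rounded; full precision is carried through to the final answer.)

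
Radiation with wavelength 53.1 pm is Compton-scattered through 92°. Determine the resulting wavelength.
55.6110 pm

Using the Compton scattering formula:
λ' = λ + Δλ = λ + λ_C(1 - cos θ)

Given:
- Initial wavelength λ = 53.1 pm
- Scattering angle θ = 92°
- Compton wavelength λ_C ≈ 2.4263 pm

Calculate the shift:
Δλ = 2.4263 × (1 - cos(92°))
Δλ = 2.4263 × 1.0349
Δλ = 2.5110 pm

Final wavelength:
λ' = 53.1 + 2.5110 = 55.6110 pm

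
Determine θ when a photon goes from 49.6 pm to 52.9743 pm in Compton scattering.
113.00°

First find the wavelength shift:
Δλ = λ' - λ = 52.9743 - 49.6 = 3.3743 pm

Using Δλ = λ_C(1 - cos θ), with λ_C = h/(m_e·c) ≈ 2.42631024 pm:
cos θ = 1 - Δλ/λ_C
cos θ = 1 - 3.3743/2.42631024
cos θ = -0.390713

θ = arccos(-0.390713)
θ = 113.00°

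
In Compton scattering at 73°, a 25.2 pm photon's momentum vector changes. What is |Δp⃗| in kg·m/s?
3.0313e-23 kg·m/s

Photon momentum magnitude is p = h/λ.

Initial momentum:
p₀ = h/λ = 6.6261e-34/2.5200e-11 = 2.6294e-23 kg·m/s

After scattering:
λ' = λ + Δλ = 25.2 + 1.7169 = 26.9169 pm
p' = h/λ' = 6.6261e-34/2.6917e-11 = 2.4617e-23 kg·m/s

Momentum is a vector; the scattered photon's direction makes angle θ = 73° with the incident direction. The magnitude of the vector change Δp⃗ = p⃗₀ − p⃗' is found from the law of cosines:
|Δp⃗|² = p₀² + p'² − 2p₀p'cos θ
|Δp⃗|² = (2.6294e-23)² + (2.4617e-23)² − 2·2.6294e-23·2.4617e-23·cos(73°)
|Δp⃗| = 3.0313e-23 kg·m/s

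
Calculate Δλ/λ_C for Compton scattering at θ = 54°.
0.4122 λ_C

The Compton shift formula is:
Δλ = λ_C(1 - cos θ)

Dividing both sides by λ_C:
Δλ/λ_C = 1 - cos θ

For θ = 54°:
Δλ/λ_C = 1 - cos(54°)
Δλ/λ_C = 1 - 0.5878
Δλ/λ_C = 0.4122

This means the shift is 0.4122 × λ_C = 1.0002 pm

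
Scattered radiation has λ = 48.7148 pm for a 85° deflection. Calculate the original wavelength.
46.5000 pm

From λ' = λ + Δλ, we have λ = λ' - Δλ

First calculate the Compton shift:
Δλ = λ_C(1 - cos θ)
Δλ = 2.4263 × (1 - cos(85°))
Δλ = 2.4263 × 0.9128
Δλ = 2.2148 pm

Initial wavelength:
λ = λ' - Δλ
λ = 48.7148 - 2.2148
λ = 46.5000 pm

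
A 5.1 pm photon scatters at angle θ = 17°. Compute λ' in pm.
5.2060 pm

Using the Compton scattering formula:
λ' = λ + Δλ = λ + λ_C(1 - cos θ)

Given:
- Initial wavelength λ = 5.1 pm
- Scattering angle θ = 17°
- Compton wavelength λ_C ≈ 2.4263 pm

Calculate the shift:
Δλ = 2.4263 × (1 - cos(17°))
Δλ = 2.4263 × 0.0437
Δλ = 0.1060 pm

Final wavelength:
λ' = 5.1 + 0.1060 = 5.2060 pm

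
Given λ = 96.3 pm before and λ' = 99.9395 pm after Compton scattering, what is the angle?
120.00°

First find the wavelength shift:
Δλ = λ' - λ = 99.9395 - 96.3 = 3.6395 pm

Using Δλ = λ_C(1 - cos θ), with λ_C = h/(m_e·c) ≈ 2.42631024 pm:
cos θ = 1 - Δλ/λ_C
cos θ = 1 - 3.6395/2.42631024
cos θ = -0.500014

θ = arccos(-0.500014)
θ = 120.00°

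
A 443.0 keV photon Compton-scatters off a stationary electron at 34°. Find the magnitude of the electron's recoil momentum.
1.3276e-22 kg·m/s

The electron is initially at rest, so by conservation of momentum:
p⃗_e = p⃗₀ − p⃗'  (incident photon momentum minus scattered photon momentum)

Photon momentum magnitudes (p = h/λ = E/c):
λ₀ = hc/E₀ = 2.7987 pm → p₀ = h/λ₀ = 2.3675e-22 kg·m/s
Δλ = λ_C(1 − cos 34°) = 0.4148 pm
λ' = 3.2135 pm → p' = h/λ' = 2.0619e-22 kg·m/s

The scattered photon makes angle θ = 34° with the incident direction, so by the law of cosines:
|p⃗_e|² = p₀² + p'² − 2p₀p'cos θ
|p⃗_e|² = (2.3675e-22)² + (2.0619e-22)² − 2·2.3675e-22·2.0619e-22·cos(34°)
|p⃗_e| = 1.3276e-22 kg·m/s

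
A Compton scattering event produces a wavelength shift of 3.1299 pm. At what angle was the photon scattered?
106.86°

From the Compton formula Δλ = λ_C(1 - cos θ), we can solve for θ:

cos θ = 1 - Δλ/λ_C

Given:
- Δλ = 3.1299 pm
- λ_C = h/(m_e·c) ≈ 2.42631024 pm

cos θ = 1 - 3.1299/2.42631024
cos θ = 1 - 1.289983
cos θ = -0.289983

θ = arccos(-0.289983)
θ = 106.86°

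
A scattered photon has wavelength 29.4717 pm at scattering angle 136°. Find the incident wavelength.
25.3000 pm

From λ' = λ + Δλ, we have λ = λ' - Δλ

First calculate the Compton shift:
Δλ = λ_C(1 - cos θ)
Δλ = 2.4263 × (1 - cos(136°))
Δλ = 2.4263 × 1.7193
Δλ = 4.1717 pm

Initial wavelength:
λ = λ' - Δλ
λ = 29.4717 - 4.1717
λ = 25.3000 pm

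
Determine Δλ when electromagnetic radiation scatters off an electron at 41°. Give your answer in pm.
0.5952 pm

Using the Compton scattering formula:
Δλ = λ_C(1 - cos θ)

where λ_C = h/(m_e·c) ≈ 2.4263 pm is the Compton wavelength of an electron.

For θ = 41°:
cos(41°) = 0.7547
1 - cos(41°) = 0.2453

Δλ = 2.4263 × 0.2453
Δλ = 0.5952 pm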